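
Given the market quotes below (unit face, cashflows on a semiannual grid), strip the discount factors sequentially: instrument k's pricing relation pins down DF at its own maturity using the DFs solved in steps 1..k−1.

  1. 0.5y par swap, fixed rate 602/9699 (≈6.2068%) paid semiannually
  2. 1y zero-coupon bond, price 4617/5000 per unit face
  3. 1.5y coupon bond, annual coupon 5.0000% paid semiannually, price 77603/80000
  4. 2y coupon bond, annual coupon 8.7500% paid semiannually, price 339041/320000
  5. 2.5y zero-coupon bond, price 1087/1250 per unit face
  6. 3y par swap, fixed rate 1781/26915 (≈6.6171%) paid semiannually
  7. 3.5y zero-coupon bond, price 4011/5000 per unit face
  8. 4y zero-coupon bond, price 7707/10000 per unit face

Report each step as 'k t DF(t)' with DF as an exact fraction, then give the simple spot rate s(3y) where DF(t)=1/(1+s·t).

step 1 [0.5y] swap r/2=301/9699: DF=(1 − 301/9699·(0))/(1+301/9699) = 9699/10000 ≈ 0.969900
step 2 [1y] zero: DF = P = 4617/5000 ≈ 0.923400
step 3 [1.5y] bond c/2=1/40: DF=(77603/80000 − 1/40·(0.969900+0.923400))/(1+1/40) = 4501/5000 ≈ 0.900200
step 4 [2y] bond c/2=7/160: DF=(339041/320000 − 7/160·(0.969900+0.923400+0.900200))/(1+7/160) = 449/500 ≈ 0.898000
step 5 [2.5y] zero: DF = P = 1087/1250 ≈ 0.869600
step 6 [3y] swap r/2=1781/53830: DF=(1 − 1781/53830·(0.969900+0.923400+0.900200+0.898000+0.869600))/(1+1781/53830) = 8219/10000 ≈ 0.821900
step 7 [3.5y] zero: DF = P = 4011/5000 ≈ 0.802200
step 8 [4y] zero: DF = P = 7707/10000 ≈ 0.770700

1 1/2 9699/10000
2 1 4617/5000
3 3/2 4501/5000
4 2 449/500
5 5/2 1087/1250
6 3 8219/10000
7 7/2 4011/5000
8 4 7707/10000
s(3y) = (1/(8219/10000) − 1)/(3) = 1781/24657 ≈ 7.2231%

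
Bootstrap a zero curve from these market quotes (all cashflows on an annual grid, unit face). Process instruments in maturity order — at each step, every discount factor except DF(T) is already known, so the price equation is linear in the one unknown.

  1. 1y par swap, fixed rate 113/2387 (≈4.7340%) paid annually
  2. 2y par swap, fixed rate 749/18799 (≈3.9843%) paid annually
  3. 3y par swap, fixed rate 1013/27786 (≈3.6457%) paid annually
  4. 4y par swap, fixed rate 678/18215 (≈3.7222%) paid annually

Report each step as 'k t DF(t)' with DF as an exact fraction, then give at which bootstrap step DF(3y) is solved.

1 1 2387/2500
2 2 9251/10000
3 3 8987/10000
4 4 2161/2500
DF(3y) is solved at step 3

step 1 [1y] swap r/1=113/2387: DF=(1 − 113/2387·(0))/(1+113/2387) = 2387/2500 ≈ 0.954800
step 2 [2y] swap r/1=749/18799: DF=(1 − 749/18799·(0.954800))/(1+749/18799) = 9251/10000 ≈ 0.925100
step 3 [3y] swap r/1=1013/27786: DF=(1 − 1013/27786·(0.954800+0.925100))/(1+1013/27786) = 8987/10000 ≈ 0.898700
step 4 [4y] swap r/1=678/18215: DF=(1 − 678/18215·(0.954800+0.925100+0.898700))/(1+678/18215) = 2161/2500 ≈ 0.864400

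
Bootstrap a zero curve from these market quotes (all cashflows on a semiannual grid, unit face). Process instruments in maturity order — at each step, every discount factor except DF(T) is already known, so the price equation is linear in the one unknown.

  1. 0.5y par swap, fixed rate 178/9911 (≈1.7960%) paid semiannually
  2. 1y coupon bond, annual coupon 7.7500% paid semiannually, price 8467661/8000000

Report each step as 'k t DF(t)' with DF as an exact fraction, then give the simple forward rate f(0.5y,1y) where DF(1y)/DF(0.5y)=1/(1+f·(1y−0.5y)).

1 1/2 9911/10000
2 1 491/500
f(0.5y,1y) = ((9911/10000)/(491/500) − 1)/(1/2) = 91/4910 ≈ 1.8534%

step 1 [0.5y] swap r/2=89/9911: DF=(1 − 89/9911·(0))/(1+89/9911) = 9911/10000 ≈ 0.991100
step 2 [1y] bond c/2=31/800: DF=(8467661/8000000 − 31/800·(0.991100))/(1+31/800) = 491/500 ≈ 0.982000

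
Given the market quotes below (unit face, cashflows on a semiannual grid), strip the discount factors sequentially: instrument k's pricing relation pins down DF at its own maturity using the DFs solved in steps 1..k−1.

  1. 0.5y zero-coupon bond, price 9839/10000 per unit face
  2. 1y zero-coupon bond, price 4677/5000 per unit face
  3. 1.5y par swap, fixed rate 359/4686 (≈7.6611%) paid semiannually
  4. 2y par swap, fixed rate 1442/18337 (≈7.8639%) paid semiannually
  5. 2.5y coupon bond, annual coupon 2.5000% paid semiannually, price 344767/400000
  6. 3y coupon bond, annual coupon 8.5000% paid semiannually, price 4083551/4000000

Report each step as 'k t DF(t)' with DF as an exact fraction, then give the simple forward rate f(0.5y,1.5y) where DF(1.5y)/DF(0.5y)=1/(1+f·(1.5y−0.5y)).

1 1/2 9839/10000
2 1 4677/5000
3 3/2 8923/10000
4 2 4279/5000
5 5/2 403/500
6 3 7969/10000
f(0.5y,1.5y) = ((9839/10000)/(8923/10000) − 1)/(1) = 916/8923 ≈ 10.2656%

step 1 [0.5y] zero: DF = P = 9839/10000 ≈ 0.983900
step 2 [1y] zero: DF = P = 4677/5000 ≈ 0.935400
step 3 [1.5y] swap r/2=359/9372: DF=(1 − 359/9372·(0.983900+0.935400))/(1+359/9372) = 8923/10000 ≈ 0.892300
step 4 [2y] swap r/2=721/18337: DF=(1 − 721/18337·(0.983900+0.935400+0.892300))/(1+721/18337) = 4279/5000 ≈ 0.855800
step 5 [2.5y] bond c/2=1/80: DF=(344767/400000 − 1/80·(0.983900+0.935400+0.892300+0.855800))/(1+1/80) = 403/500 ≈ 0.806000
step 6 [3y] bond c/2=17/400: DF=(4083551/4000000 − 17/400·(0.983900+0.935400+0.892300+0.855800+0.806000))/(1+17/400) = 7969/10000 ≈ 0.796900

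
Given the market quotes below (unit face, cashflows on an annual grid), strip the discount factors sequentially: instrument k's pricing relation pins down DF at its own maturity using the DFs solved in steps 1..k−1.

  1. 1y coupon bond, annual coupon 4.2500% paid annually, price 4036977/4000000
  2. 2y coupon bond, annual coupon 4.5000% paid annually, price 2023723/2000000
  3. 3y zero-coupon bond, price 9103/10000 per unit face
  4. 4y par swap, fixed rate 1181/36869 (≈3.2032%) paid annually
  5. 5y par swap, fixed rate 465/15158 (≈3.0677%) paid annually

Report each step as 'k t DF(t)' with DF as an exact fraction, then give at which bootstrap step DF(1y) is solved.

1 1 9681/10000
2 2 4633/5000
3 3 9103/10000
4 4 8819/10000
5 5 1721/2000
DF(1y) is solved at step 1

step 1 [1y] bond c/1=17/400: DF=(4036977/4000000 − 17/400·(0))/(1+17/400) = 9681/10000 ≈ 0.968100
step 2 [2y] bond c/1=9/200: DF=(2023723/2000000 − 9/200·(0.968100))/(1+9/200) = 4633/5000 ≈ 0.926600
step 3 [3y] zero: DF = P = 9103/10000 ≈ 0.910300
step 4 [4y] swap r/1=1181/36869: DF=(1 − 1181/36869·(0.968100+0.926600+0.910300))/(1+1181/36869) = 8819/10000 ≈ 0.881900
step 5 [5y] swap r/1=465/15158: DF=(1 − 465/15158·(0.968100+0.926600+0.910300+0.881900))/(1+465/15158) = 1721/2000 ≈ 0.860500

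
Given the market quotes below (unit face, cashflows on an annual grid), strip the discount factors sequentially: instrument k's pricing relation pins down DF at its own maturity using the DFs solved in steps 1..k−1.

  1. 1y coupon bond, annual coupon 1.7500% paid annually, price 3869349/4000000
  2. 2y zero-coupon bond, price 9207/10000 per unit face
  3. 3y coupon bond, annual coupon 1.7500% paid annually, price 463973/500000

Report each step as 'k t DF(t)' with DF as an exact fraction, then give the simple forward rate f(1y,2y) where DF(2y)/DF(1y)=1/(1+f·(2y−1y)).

1 1 9507/10000
2 2 9207/10000
3 3 4399/5000
f(1y,2y) = ((9507/10000)/(9207/10000) − 1)/(1) = 100/3069 ≈ 3.2584%

step 1 [1y] bond c/1=7/400: DF=(3869349/4000000 − 7/400·(0))/(1+7/400) = 9507/10000 ≈ 0.950700
step 2 [2y] zero: DF = P = 9207/10000 ≈ 0.920700
step 3 [3y] bond c/1=7/400: DF=(463973/500000 − 7/400·(0.950700+0.920700))/(1+7/400) = 4399/5000 ≈ 0.879800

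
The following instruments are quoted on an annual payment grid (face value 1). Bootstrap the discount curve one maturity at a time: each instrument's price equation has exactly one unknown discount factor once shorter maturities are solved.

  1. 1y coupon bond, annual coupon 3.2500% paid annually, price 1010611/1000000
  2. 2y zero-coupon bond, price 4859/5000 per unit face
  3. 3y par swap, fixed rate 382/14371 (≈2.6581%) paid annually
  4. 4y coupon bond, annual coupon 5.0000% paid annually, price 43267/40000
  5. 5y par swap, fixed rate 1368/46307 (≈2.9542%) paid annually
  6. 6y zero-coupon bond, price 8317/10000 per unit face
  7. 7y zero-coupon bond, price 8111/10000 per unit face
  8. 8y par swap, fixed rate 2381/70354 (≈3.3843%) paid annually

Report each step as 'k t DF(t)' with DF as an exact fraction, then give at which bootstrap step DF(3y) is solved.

1 1 2447/2500
2 2 4859/5000
3 3 2309/2500
4 4 8933/10000
5 5 1079/1250
6 6 8317/10000
7 7 8111/10000
8 8 7619/10000
DF(3y) is solved at step 3

step 1 [1y] bond c/1=13/400: DF=(1010611/1000000 − 13/400·(0))/(1+13/400) = 2447/2500 ≈ 0.978800
step 2 [2y] zero: DF = P = 4859/5000 ≈ 0.971800
step 3 [3y] swap r/1=382/14371: DF=(1 − 382/14371·(0.978800+0.971800))/(1+382/14371) = 2309/2500 ≈ 0.923600
step 4 [4y] bond c/1=1/20: DF=(43267/40000 − 1/20·(0.978800+0.971800+0.923600))/(1+1/20) = 8933/10000 ≈ 0.893300
step 5 [5y] swap r/1=1368/46307: DF=(1 − 1368/46307·(0.978800+0.971800+0.923600+0.893300))/(1+1368/46307) = 1079/1250 ≈ 0.863200
step 6 [6y] zero: DF = P = 8317/10000 ≈ 0.831700
step 7 [7y] zero: DF = P = 8111/10000 ≈ 0.811100
step 8 [8y] swap r/1=2381/70354: DF=(1 − 2381/70354·(0.978800+0.971800+0.923600+0.893300+0.863200+0.831700+0.811100))/(1+2381/70354) = 7619/10000 ≈ 0.761900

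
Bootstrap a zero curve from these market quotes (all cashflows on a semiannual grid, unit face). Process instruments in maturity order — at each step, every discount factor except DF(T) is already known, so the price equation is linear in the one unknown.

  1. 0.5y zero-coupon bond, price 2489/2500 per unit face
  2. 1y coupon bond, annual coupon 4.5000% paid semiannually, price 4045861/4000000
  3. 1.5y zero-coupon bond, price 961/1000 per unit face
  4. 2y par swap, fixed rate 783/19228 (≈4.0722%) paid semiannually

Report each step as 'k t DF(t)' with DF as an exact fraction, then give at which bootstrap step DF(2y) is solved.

step 1 [0.5y] zero: DF = P = 2489/2500 ≈ 0.995600
step 2 [1y] bond c/2=9/400: DF=(4045861/4000000 − 9/400·(0.995600))/(1+9/400) = 9673/10000 ≈ 0.967300
step 3 [1.5y] zero: DF = P = 961/1000 ≈ 0.961000
step 4 [2y] swap r/2=783/38456: DF=(1 − 783/38456·(0.995600+0.967300+0.961000))/(1+783/38456) = 9217/10000 ≈ 0.921700

1 1/2 2489/2500
2 1 9673/10000
3 3/2 961/1000
4 2 9217/10000
DF(2y) is solved at step 4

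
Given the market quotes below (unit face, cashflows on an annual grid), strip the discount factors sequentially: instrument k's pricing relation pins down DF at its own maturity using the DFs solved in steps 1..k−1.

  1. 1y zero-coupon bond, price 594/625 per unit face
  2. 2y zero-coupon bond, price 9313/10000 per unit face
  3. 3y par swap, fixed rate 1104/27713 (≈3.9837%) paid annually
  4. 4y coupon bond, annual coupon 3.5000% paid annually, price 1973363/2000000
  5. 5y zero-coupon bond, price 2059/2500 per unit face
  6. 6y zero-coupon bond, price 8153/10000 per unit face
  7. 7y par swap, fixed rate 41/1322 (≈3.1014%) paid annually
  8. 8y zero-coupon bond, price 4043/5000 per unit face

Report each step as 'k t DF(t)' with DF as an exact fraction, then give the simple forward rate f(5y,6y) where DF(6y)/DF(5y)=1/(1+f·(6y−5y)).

step 1 [1y] zero: DF = P = 594/625 ≈ 0.950400
step 2 [2y] zero: DF = P = 9313/10000 ≈ 0.931300
step 3 [3y] swap r/1=1104/27713: DF=(1 − 1104/27713·(0.950400+0.931300))/(1+1104/27713) = 556/625 ≈ 0.889600
step 4 [4y] bond c/1=7/200: DF=(1973363/2000000 − 7/200·(0.950400+0.931300+0.889600))/(1+7/200) = 2149/2500 ≈ 0.859600
step 5 [5y] zero: DF = P = 2059/2500 ≈ 0.823600
step 6 [6y] zero: DF = P = 8153/10000 ≈ 0.815300
step 7 [7y] swap r/1=41/1322: DF=(1 − 41/1322·(0.950400+0.931300+0.889600+0.859600+0.823600+0.815300))/(1+41/1322) = 4057/5000 ≈ 0.811400
step 8 [8y] zero: DF = P = 4043/5000 ≈ 0.808600

1 1 594/625
2 2 9313/10000
3 3 556/625
4 4 2149/2500
5 5 2059/2500
6 6 8153/10000
7 7 4057/5000
8 8 4043/5000
f(5y,6y) = ((2059/2500)/(8153/10000) − 1)/(1) = 83/8153 ≈ 1.0180%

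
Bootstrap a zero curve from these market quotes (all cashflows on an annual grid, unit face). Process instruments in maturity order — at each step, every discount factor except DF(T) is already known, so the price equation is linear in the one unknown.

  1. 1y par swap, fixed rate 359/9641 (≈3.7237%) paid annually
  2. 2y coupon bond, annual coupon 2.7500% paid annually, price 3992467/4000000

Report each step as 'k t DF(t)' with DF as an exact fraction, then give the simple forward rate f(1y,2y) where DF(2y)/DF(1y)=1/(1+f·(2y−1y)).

step 1 [1y] swap r/1=359/9641: DF=(1 − 359/9641·(0))/(1+359/9641) = 9641/10000 ≈ 0.964100
step 2 [2y] bond c/1=11/400: DF=(3992467/4000000 − 11/400·(0.964100))/(1+11/400) = 591/625 ≈ 0.945600

1 1 9641/10000
2 2 591/625
f(1y,2y) = ((9641/10000)/(591/625) − 1)/(1) = 185/9456 ≈ 1.9564%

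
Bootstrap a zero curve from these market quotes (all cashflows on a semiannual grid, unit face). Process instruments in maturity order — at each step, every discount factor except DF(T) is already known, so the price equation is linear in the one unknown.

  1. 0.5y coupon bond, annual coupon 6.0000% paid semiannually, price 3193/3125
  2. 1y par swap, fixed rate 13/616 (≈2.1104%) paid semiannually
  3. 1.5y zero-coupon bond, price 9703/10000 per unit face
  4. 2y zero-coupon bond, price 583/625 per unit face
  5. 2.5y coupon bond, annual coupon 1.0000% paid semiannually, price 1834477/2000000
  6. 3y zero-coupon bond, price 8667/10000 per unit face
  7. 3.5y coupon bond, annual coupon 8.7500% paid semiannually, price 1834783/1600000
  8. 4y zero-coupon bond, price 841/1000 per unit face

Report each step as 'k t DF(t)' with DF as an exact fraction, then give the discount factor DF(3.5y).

1 1/2 124/125
2 1 612/625
3 3/2 9703/10000
4 2 583/625
5 5/2 4467/5000
6 3 8667/10000
7 7/2 69/80
8 4 841/1000
DF(3.5y) = 69/80 ≈ 0.862500

step 1 [0.5y] bond c/2=3/100: DF=(3193/3125 − 3/100·(0))/(1+3/100) = 124/125 ≈ 0.992000
step 2 [1y] swap r/2=13/1232: DF=(1 − 13/1232·(0.992000))/(1+13/1232) = 612/625 ≈ 0.979200
step 3 [1.5y] zero: DF = P = 9703/10000 ≈ 0.970300
step 4 [2y] zero: DF = P = 583/625 ≈ 0.932800
step 5 [2.5y] bond c/2=1/200: DF=(1834477/2000000 − 1/200·(0.992000+0.979200+0.970300+0.932800))/(1+1/200) = 4467/5000 ≈ 0.893400
step 6 [3y] zero: DF = P = 8667/10000 ≈ 0.866700
step 7 [3.5y] bond c/2=7/160: DF=(1834783/1600000 − 7/160·(0.992000+0.979200+0.970300+0.932800+0.893400+0.866700))/(1+7/160) = 69/80 ≈ 0.862500
step 8 [4y] zero: DF = P = 841/1000 ≈ 0.841000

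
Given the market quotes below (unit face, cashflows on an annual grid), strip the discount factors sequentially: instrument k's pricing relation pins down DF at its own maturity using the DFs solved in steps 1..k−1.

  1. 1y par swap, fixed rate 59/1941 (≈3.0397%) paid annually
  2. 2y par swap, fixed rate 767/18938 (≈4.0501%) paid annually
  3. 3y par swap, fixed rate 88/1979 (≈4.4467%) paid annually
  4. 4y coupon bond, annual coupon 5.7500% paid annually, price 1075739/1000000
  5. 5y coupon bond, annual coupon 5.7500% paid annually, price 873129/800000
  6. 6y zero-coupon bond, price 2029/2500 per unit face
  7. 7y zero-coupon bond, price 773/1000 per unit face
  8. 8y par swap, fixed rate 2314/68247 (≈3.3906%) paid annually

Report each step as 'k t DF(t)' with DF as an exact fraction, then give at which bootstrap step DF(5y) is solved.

1 1 1941/2000
2 2 9233/10000
3 3 548/625
4 4 4333/5000
5 5 8343/10000
6 6 2029/2500
7 7 773/1000
8 8 3843/5000
DF(5y) is solved at step 5

step 1 [1y] swap r/1=59/1941: DF=(1 − 59/1941·(0))/(1+59/1941) = 1941/2000 ≈ 0.970500
step 2 [2y] swap r/1=767/18938: DF=(1 − 767/18938·(0.970500))/(1+767/18938) = 9233/10000 ≈ 0.923300
step 3 [3y] swap r/1=88/1979: DF=(1 − 88/1979·(0.970500+0.923300))/(1+88/1979) = 548/625 ≈ 0.876800
step 4 [4y] bond c/1=23/400: DF=(1075739/1000000 − 23/400·(0.970500+0.923300+0.876800))/(1+23/400) = 4333/5000 ≈ 0.866600
step 5 [5y] bond c/1=23/400: DF=(873129/800000 − 23/400·(0.970500+0.923300+0.876800+0.866600))/(1+23/400) = 8343/10000 ≈ 0.834300
step 6 [6y] zero: DF = P = 2029/2500 ≈ 0.811600
step 7 [7y] zero: DF = P = 773/1000 ≈ 0.773000
step 8 [8y] swap r/1=2314/68247: DF=(1 − 2314/68247·(0.970500+0.923300+0.876800+0.866600+0.834300+0.811600+0.773000))/(1+2314/68247) = 3843/5000 ≈ 0.768600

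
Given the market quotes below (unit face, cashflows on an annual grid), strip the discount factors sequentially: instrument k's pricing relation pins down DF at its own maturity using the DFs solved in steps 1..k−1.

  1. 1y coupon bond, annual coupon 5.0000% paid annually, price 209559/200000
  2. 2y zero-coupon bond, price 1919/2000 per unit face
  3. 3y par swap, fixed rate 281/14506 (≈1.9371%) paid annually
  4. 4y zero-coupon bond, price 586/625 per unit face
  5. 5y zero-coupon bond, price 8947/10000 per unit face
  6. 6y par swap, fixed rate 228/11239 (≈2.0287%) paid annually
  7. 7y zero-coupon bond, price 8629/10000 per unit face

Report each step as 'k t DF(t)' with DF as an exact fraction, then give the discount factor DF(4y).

step 1 [1y] bond c/1=1/20: DF=(209559/200000 − 1/20·(0))/(1+1/20) = 9979/10000 ≈ 0.997900
step 2 [2y] zero: DF = P = 1919/2000 ≈ 0.959500
step 3 [3y] swap r/1=281/14506: DF=(1 − 281/14506·(0.997900+0.959500))/(1+281/14506) = 4719/5000 ≈ 0.943800
step 4 [4y] zero: DF = P = 586/625 ≈ 0.937600
step 5 [5y] zero: DF = P = 8947/10000 ≈ 0.894700
step 6 [6y] swap r/1=228/11239: DF=(1 − 228/11239·(0.997900+0.959500+0.943800+0.937600+0.894700))/(1+228/11239) = 443/500 ≈ 0.886000
step 7 [7y] zero: DF = P = 8629/10000 ≈ 0.862900

1 1 9979/10000
2 2 1919/2000
3 3 4719/5000
4 4 586/625
5 5 8947/10000
6 6 443/500
7 7 8629/10000
DF(4y) = 586/625 ≈ 0.937600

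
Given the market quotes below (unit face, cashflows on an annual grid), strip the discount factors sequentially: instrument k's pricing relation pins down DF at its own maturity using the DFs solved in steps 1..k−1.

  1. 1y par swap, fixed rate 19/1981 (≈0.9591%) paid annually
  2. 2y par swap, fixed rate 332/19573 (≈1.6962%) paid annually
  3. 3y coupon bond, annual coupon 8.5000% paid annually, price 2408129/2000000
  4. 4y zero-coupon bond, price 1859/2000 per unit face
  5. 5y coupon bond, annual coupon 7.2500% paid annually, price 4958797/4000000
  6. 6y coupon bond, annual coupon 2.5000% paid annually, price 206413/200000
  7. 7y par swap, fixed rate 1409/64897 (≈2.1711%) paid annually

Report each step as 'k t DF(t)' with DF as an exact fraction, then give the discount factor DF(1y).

1 1 1981/2000
2 2 2417/2500
3 3 2391/2500
4 4 1859/2000
5 5 8961/10000
6 6 8913/10000
7 7 8591/10000
DF(1y) = 1981/2000 ≈ 0.990500

step 1 [1y] swap r/1=19/1981: DF=(1 − 19/1981·(0))/(1+19/1981) = 1981/2000 ≈ 0.990500
step 2 [2y] swap r/1=332/19573: DF=(1 − 332/19573·(0.990500))/(1+332/19573) = 2417/2500 ≈ 0.966800
step 3 [3y] bond c/1=17/200: DF=(2408129/2000000 − 17/200·(0.990500+0.966800))/(1+17/200) = 2391/2500 ≈ 0.956400
step 4 [4y] zero: DF = P = 1859/2000 ≈ 0.929500
step 5 [5y] bond c/1=29/400: DF=(4958797/4000000 − 29/400·(0.990500+0.966800+0.956400+0.929500))/(1+29/400) = 8961/10000 ≈ 0.896100
step 6 [6y] bond c/1=1/40: DF=(206413/200000 − 1/40·(0.990500+0.966800+0.956400+0.929500+0.896100))/(1+1/40) = 8913/10000 ≈ 0.891300
step 7 [7y] swap r/1=1409/64897: DF=(1 − 1409/64897·(0.990500+0.966800+0.956400+0.929500+0.896100+0.891300))/(1+1409/64897) = 8591/10000 ≈ 0.859100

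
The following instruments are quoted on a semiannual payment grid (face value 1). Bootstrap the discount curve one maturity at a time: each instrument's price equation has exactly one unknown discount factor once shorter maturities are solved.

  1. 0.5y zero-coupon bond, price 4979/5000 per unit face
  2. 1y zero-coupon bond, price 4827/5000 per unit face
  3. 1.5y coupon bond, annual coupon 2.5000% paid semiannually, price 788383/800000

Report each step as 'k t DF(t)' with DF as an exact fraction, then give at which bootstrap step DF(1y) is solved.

1 1/2 4979/5000
2 1 4827/5000
3 3/2 9491/10000
DF(1y) is solved at step 2

step 1 [0.5y] zero: DF = P = 4979/5000 ≈ 0.995800
step 2 [1y] zero: DF = P = 4827/5000 ≈ 0.965400
step 3 [1.5y] bond c/2=1/80: DF=(788383/800000 − 1/80·(0.995800+0.965400))/(1+1/80) = 9491/10000 ≈ 0.949100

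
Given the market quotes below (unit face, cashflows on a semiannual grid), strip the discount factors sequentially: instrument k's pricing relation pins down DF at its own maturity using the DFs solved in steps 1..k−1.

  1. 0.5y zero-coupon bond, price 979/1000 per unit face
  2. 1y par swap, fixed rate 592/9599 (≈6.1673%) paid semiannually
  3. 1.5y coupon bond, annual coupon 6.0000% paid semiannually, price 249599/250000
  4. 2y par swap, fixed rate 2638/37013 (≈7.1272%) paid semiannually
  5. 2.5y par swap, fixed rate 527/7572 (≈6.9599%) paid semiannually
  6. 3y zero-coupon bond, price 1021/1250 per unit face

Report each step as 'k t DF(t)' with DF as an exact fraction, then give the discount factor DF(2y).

step 1 [0.5y] zero: DF = P = 979/1000 ≈ 0.979000
step 2 [1y] swap r/2=296/9599: DF=(1 − 296/9599·(0.979000))/(1+296/9599) = 588/625 ≈ 0.940800
step 3 [1.5y] bond c/2=3/100: DF=(249599/250000 − 3/100·(0.979000+0.940800))/(1+3/100) = 4567/5000 ≈ 0.913400
step 4 [2y] swap r/2=1319/37013: DF=(1 − 1319/37013·(0.979000+0.940800+0.913400))/(1+1319/37013) = 8681/10000 ≈ 0.868100
step 5 [2.5y] swap r/2=527/15144: DF=(1 − 527/15144·(0.979000+0.940800+0.913400+0.868100))/(1+527/15144) = 8419/10000 ≈ 0.841900
step 6 [3y] zero: DF = P = 1021/1250 ≈ 0.816800

1 1/2 979/1000
2 1 588/625
3 3/2 4567/5000
4 2 8681/10000
5 5/2 8419/10000
6 3 1021/1250
DF(2y) = 8681/10000 ≈ 0.868100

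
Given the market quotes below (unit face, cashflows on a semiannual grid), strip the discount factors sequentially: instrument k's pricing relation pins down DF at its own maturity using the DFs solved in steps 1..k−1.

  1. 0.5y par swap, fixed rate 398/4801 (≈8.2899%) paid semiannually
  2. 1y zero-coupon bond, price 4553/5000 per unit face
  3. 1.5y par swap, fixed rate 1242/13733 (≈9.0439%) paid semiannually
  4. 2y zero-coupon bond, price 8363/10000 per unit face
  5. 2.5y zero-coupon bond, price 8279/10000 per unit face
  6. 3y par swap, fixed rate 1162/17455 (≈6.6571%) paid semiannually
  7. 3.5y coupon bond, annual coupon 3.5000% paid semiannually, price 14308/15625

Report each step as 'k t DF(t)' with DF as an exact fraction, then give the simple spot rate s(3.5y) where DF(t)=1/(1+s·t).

step 1 [0.5y] swap r/2=199/4801: DF=(1 − 199/4801·(0))/(1+199/4801) = 4801/5000 ≈ 0.960200
step 2 [1y] zero: DF = P = 4553/5000 ≈ 0.910600
step 3 [1.5y] swap r/2=621/13733: DF=(1 − 621/13733·(0.960200+0.910600))/(1+621/13733) = 4379/5000 ≈ 0.875800
step 4 [2y] zero: DF = P = 8363/10000 ≈ 0.836300
step 5 [2.5y] zero: DF = P = 8279/10000 ≈ 0.827900
step 6 [3y] swap r/2=581/17455: DF=(1 − 581/17455·(0.960200+0.910600+0.875800+0.836300+0.827900))/(1+581/17455) = 8257/10000 ≈ 0.825700
step 7 [3.5y] bond c/2=7/400: DF=(14308/15625 − 7/400·(0.960200+0.910600+0.875800+0.836300+0.827900+0.825700))/(1+7/400) = 8099/10000 ≈ 0.809900

1 1/2 4801/5000
2 1 4553/5000
3 3/2 4379/5000
4 2 8363/10000
5 5/2 8279/10000
6 3 8257/10000
7 7/2 8099/10000
s(3.5y) = (1/(8099/10000) − 1)/(7/2) = 3802/56693 ≈ 6.7063%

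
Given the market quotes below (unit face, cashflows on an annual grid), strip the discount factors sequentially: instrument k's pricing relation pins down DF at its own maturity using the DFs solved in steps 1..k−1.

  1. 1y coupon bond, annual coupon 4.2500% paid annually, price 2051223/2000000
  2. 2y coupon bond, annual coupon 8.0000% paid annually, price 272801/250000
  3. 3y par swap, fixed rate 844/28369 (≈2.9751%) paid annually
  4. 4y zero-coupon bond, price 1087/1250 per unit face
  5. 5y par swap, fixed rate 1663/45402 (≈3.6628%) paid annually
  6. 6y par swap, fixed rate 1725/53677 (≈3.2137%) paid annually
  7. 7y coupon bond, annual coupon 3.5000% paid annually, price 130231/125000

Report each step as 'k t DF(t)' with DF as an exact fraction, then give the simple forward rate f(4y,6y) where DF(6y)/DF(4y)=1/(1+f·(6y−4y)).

step 1 [1y] bond c/1=17/400: DF=(2051223/2000000 − 17/400·(0))/(1+17/400) = 4919/5000 ≈ 0.983800
step 2 [2y] bond c/1=2/25: DF=(272801/250000 − 2/25·(0.983800))/(1+2/25) = 15/16 ≈ 0.937500
step 3 [3y] swap r/1=844/28369: DF=(1 − 844/28369·(0.983800+0.937500))/(1+844/28369) = 2289/2500 ≈ 0.915600
step 4 [4y] zero: DF = P = 1087/1250 ≈ 0.869600
step 5 [5y] swap r/1=1663/45402: DF=(1 − 1663/45402·(0.983800+0.937500+0.915600+0.869600))/(1+1663/45402) = 8337/10000 ≈ 0.833700
step 6 [6y] swap r/1=1725/53677: DF=(1 − 1725/53677·(0.983800+0.937500+0.915600+0.869600+0.833700))/(1+1725/53677) = 331/400 ≈ 0.827500
step 7 [7y] bond c/1=7/200: DF=(130231/125000 − 7/200·(0.983800+0.937500+0.915600+0.869600+0.833700+0.827500))/(1+7/200) = 8251/10000 ≈ 0.825100

1 1 4919/5000
2 2 15/16
3 3 2289/2500
4 4 1087/1250
5 5 8337/10000
6 6 331/400
7 7 8251/10000
f(4y,6y) = ((1087/1250)/(331/400) − 1)/(2) = 421/16550 ≈ 2.5438%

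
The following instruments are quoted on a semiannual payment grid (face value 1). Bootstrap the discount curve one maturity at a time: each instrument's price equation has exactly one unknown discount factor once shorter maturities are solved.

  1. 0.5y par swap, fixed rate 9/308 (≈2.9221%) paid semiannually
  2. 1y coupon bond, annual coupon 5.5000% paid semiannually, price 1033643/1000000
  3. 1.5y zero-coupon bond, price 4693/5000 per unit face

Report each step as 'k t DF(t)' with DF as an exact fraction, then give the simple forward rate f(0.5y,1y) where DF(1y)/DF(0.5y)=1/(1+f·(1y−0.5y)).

1 1/2 616/625
2 1 2449/2500
3 3/2 4693/5000
f(0.5y,1y) = ((616/625)/(2449/2500) − 1)/(1/2) = 30/2449 ≈ 1.2250%

step 1 [0.5y] swap r/2=9/616: DF=(1 − 9/616·(0))/(1+9/616) = 616/625 ≈ 0.985600
step 2 [1y] bond c/2=11/400: DF=(1033643/1000000 − 11/400·(0.985600))/(1+11/400) = 2449/2500 ≈ 0.979600
step 3 [1.5y] zero: DF = P = 4693/5000 ≈ 0.938600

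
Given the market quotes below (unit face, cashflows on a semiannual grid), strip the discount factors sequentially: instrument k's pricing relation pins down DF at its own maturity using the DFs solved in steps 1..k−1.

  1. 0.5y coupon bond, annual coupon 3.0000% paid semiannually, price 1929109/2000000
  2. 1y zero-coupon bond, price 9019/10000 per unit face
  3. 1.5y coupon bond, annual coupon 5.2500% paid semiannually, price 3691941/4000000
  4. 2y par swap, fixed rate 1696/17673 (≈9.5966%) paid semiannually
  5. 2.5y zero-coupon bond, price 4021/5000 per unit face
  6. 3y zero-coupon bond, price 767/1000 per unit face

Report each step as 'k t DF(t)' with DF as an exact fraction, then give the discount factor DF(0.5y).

1 1/2 9503/10000
2 1 9019/10000
3 3/2 213/250
4 2 519/625
5 5/2 4021/5000
6 3 767/1000
DF(0.5y) = 9503/10000 ≈ 0.950300

step 1 [0.5y] bond c/2=3/200: DF=(1929109/2000000 − 3/200·(0))/(1+3/200) = 9503/10000 ≈ 0.950300
step 2 [1y] zero: DF = P = 9019/10000 ≈ 0.901900
step 3 [1.5y] bond c/2=21/800: DF=(3691941/4000000 − 21/800·(0.950300+0.901900))/(1+21/800) = 213/250 ≈ 0.852000
step 4 [2y] swap r/2=848/17673: DF=(1 − 848/17673·(0.950300+0.901900+0.852000))/(1+848/17673) = 519/625 ≈ 0.830400
step 5 [2.5y] zero: DF = P = 4021/5000 ≈ 0.804200
step 6 [3y] zero: DF = P = 767/1000 ≈ 0.767000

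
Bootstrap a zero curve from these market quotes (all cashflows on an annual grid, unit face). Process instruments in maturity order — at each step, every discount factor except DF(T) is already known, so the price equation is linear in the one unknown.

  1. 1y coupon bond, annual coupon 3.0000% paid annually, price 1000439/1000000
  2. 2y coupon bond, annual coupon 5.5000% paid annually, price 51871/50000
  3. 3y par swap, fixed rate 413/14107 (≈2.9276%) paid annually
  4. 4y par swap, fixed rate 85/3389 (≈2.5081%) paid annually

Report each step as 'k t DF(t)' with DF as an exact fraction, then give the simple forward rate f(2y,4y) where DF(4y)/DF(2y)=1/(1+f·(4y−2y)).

step 1 [1y] bond c/1=3/100: DF=(1000439/1000000 − 3/100·(0))/(1+3/100) = 9713/10000 ≈ 0.971300
step 2 [2y] bond c/1=11/200: DF=(51871/50000 − 11/200·(0.971300))/(1+11/200) = 9327/10000 ≈ 0.932700
step 3 [3y] swap r/1=413/14107: DF=(1 − 413/14107·(0.971300+0.932700))/(1+413/14107) = 4587/5000 ≈ 0.917400
step 4 [4y] swap r/1=85/3389: DF=(1 − 85/3389·(0.971300+0.932700+0.917400))/(1+85/3389) = 1813/2000 ≈ 0.906500

1 1 9713/10000
2 2 9327/10000
3 3 4587/5000
4 4 1813/2000
f(2y,4y) = ((9327/10000)/(1813/2000) − 1)/(2) = 131/9065 ≈ 1.4451%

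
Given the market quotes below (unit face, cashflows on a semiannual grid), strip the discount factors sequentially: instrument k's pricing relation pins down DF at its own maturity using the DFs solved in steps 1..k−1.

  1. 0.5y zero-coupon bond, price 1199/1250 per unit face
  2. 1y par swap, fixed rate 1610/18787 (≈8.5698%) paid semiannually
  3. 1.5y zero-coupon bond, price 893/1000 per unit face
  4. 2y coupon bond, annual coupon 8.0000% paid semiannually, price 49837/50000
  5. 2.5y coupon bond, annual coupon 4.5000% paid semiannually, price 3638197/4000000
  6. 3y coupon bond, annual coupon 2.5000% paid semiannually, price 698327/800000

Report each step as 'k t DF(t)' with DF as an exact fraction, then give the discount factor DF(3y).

step 1 [0.5y] zero: DF = P = 1199/1250 ≈ 0.959200
step 2 [1y] swap r/2=805/18787: DF=(1 − 805/18787·(0.959200))/(1+805/18787) = 1839/2000 ≈ 0.919500
step 3 [1.5y] zero: DF = P = 893/1000 ≈ 0.893000
step 4 [2y] bond c/2=1/25: DF=(49837/50000 − 1/25·(0.959200+0.919500+0.893000))/(1+1/25) = 4259/5000 ≈ 0.851800
step 5 [2.5y] bond c/2=9/400: DF=(3638197/4000000 − 9/400·(0.959200+0.919500+0.893000+0.851800))/(1+9/400) = 4049/5000 ≈ 0.809800
step 6 [3y] bond c/2=1/80: DF=(698327/800000 − 1/80·(0.959200+0.919500+0.893000+0.851800+0.809800))/(1+1/80) = 4037/5000 ≈ 0.807400

1 1/2 1199/1250
2 1 1839/2000
3 3/2 893/1000
4 2 4259/5000
5 5/2 4049/5000
6 3 4037/5000
DF(3y) = 4037/5000 ≈ 0.807400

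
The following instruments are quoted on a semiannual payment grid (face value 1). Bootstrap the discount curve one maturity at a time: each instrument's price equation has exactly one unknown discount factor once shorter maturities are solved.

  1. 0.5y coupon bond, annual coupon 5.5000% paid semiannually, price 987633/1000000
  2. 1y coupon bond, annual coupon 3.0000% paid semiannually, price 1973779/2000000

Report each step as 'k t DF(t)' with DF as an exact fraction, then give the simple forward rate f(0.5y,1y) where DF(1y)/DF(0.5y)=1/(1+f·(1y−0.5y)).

1 1/2 2403/2500
2 1 9581/10000
f(0.5y,1y) = ((2403/2500)/(9581/10000) − 1)/(1/2) = 62/9581 ≈ 0.6471%

step 1 [0.5y] bond c/2=11/400: DF=(987633/1000000 − 11/400·(0))/(1+11/400) = 2403/2500 ≈ 0.961200
step 2 [1y] bond c/2=3/200: DF=(1973779/2000000 − 3/200·(0.961200))/(1+3/200) = 9581/10000 ≈ 0.958100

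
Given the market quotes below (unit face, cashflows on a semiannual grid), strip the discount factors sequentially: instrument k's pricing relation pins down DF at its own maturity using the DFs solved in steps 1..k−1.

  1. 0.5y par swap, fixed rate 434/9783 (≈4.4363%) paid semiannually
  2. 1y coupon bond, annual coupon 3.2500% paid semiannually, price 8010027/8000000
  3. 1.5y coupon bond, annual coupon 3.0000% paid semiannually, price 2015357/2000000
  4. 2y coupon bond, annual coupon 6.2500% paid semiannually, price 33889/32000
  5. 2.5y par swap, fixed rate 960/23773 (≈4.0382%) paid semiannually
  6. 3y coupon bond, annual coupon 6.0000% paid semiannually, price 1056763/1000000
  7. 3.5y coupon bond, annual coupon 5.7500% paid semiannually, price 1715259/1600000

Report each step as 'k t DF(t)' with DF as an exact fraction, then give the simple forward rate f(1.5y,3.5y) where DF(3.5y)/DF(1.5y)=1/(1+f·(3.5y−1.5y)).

1 1/2 9783/10000
2 1 606/625
3 3/2 241/250
4 2 9387/10000
5 5/2 113/125
6 3 71/80
7 7/2 2211/2500
f(1.5y,3.5y) = ((241/250)/(2211/2500) − 1)/(2) = 199/4422 ≈ 4.5002%

step 1 [0.5y] swap r/2=217/9783: DF=(1 − 217/9783·(0))/(1+217/9783) = 9783/10000 ≈ 0.978300
step 2 [1y] bond c/2=13/800: DF=(8010027/8000000 − 13/800·(0.978300))/(1+13/800) = 606/625 ≈ 0.969600
step 3 [1.5y] bond c/2=3/200: DF=(2015357/2000000 − 3/200·(0.978300+0.969600))/(1+3/200) = 241/250 ≈ 0.964000
step 4 [2y] bond c/2=1/32: DF=(33889/32000 − 1/32·(0.978300+0.969600+0.964000))/(1+1/32) = 9387/10000 ≈ 0.938700
step 5 [2.5y] swap r/2=480/23773: DF=(1 − 480/23773·(0.978300+0.969600+0.964000+0.938700))/(1+480/23773) = 113/125 ≈ 0.904000
step 6 [3y] bond c/2=3/100: DF=(1056763/1000000 − 3/100·(0.978300+0.969600+0.964000+0.938700+0.904000))/(1+3/100) = 71/80 ≈ 0.887500
step 7 [3.5y] bond c/2=23/800: DF=(1715259/1600000 − 23/800·(0.978300+0.969600+0.964000+0.938700+0.904000+0.887500))/(1+23/800) = 2211/2500 ≈ 0.884400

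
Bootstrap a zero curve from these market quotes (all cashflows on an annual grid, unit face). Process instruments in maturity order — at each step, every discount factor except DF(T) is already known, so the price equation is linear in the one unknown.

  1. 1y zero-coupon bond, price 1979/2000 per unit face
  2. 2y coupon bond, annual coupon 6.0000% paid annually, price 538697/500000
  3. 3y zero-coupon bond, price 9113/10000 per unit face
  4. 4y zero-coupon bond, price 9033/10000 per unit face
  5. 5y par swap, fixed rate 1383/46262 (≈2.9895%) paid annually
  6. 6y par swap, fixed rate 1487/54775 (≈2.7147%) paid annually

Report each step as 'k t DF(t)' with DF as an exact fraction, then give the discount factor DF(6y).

1 1 1979/2000
2 2 2401/2500
3 3 9113/10000
4 4 9033/10000
5 5 8617/10000
6 6 8513/10000
DF(6y) = 8513/10000 ≈ 0.851300

step 1 [1y] zero: DF = P = 1979/2000 ≈ 0.989500
step 2 [2y] bond c/1=3/50: DF=(538697/500000 − 3/50·(0.989500))/(1+3/50) = 2401/2500 ≈ 0.960400
step 3 [3y] zero: DF = P = 9113/10000 ≈ 0.911300
step 4 [4y] zero: DF = P = 9033/10000 ≈ 0.903300
step 5 [5y] swap r/1=1383/46262: DF=(1 − 1383/46262·(0.989500+0.960400+0.911300+0.903300))/(1+1383/46262) = 8617/10000 ≈ 0.861700
step 6 [6y] swap r/1=1487/54775: DF=(1 − 1487/54775·(0.989500+0.960400+0.911300+0.903300+0.861700))/(1+1487/54775) = 8513/10000 ≈ 0.851300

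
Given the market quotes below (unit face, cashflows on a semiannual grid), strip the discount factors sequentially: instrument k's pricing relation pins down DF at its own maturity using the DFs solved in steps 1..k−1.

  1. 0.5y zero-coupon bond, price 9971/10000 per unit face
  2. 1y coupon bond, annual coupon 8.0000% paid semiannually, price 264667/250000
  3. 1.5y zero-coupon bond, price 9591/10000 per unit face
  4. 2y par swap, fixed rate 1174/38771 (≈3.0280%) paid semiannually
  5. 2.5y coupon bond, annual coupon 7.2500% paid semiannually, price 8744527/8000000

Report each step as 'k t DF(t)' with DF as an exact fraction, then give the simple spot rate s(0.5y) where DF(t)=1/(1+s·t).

1 1/2 9971/10000
2 1 2449/2500
3 3/2 9591/10000
4 2 9413/10000
5 5/2 1149/1250
s(0.5y) = (1/(9971/10000) − 1)/(1/2) = 58/9971 ≈ 0.5817%

step 1 [0.5y] zero: DF = P = 9971/10000 ≈ 0.997100
step 2 [1y] bond c/2=1/25: DF=(264667/250000 − 1/25·(0.997100))/(1+1/25) = 2449/2500 ≈ 0.979600
step 3 [1.5y] zero: DF = P = 9591/10000 ≈ 0.959100
step 4 [2y] swap r/2=587/38771: DF=(1 − 587/38771·(0.997100+0.979600+0.959100))/(1+587/38771) = 9413/10000 ≈ 0.941300
step 5 [2.5y] bond c/2=29/800: DF=(8744527/8000000 − 29/800·(0.997100+0.979600+0.959100+0.941300))/(1+29/800) = 1149/1250 ≈ 0.919200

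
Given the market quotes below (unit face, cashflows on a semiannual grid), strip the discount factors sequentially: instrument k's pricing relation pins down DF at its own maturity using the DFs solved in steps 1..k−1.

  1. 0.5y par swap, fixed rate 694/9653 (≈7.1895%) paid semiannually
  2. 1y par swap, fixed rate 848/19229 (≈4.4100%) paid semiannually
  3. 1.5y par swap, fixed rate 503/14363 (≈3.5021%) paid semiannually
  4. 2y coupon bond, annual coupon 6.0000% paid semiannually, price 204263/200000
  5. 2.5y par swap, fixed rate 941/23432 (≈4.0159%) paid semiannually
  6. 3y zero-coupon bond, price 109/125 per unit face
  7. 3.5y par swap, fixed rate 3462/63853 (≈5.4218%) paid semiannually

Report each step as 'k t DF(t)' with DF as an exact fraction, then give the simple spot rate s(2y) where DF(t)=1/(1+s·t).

step 1 [0.5y] swap r/2=347/9653: DF=(1 − 347/9653·(0))/(1+347/9653) = 9653/10000 ≈ 0.965300
step 2 [1y] swap r/2=424/19229: DF=(1 − 424/19229·(0.965300))/(1+424/19229) = 1197/1250 ≈ 0.957600
step 3 [1.5y] swap r/2=503/28726: DF=(1 − 503/28726·(0.965300+0.957600))/(1+503/28726) = 9497/10000 ≈ 0.949700
step 4 [2y] bond c/2=3/100: DF=(204263/200000 − 3/100·(0.965300+0.957600+0.949700))/(1+3/100) = 9079/10000 ≈ 0.907900
step 5 [2.5y] swap r/2=941/46864: DF=(1 − 941/46864·(0.965300+0.957600+0.949700+0.907900))/(1+941/46864) = 9059/10000 ≈ 0.905900
step 6 [3y] zero: DF = P = 109/125 ≈ 0.872000
step 7 [3.5y] swap r/2=1731/63853: DF=(1 − 1731/63853·(0.965300+0.957600+0.949700+0.907900+0.905900+0.872000))/(1+1731/63853) = 8269/10000 ≈ 0.826900

1 1/2 9653/10000
2 1 1197/1250
3 3/2 9497/10000
4 2 9079/10000
5 5/2 9059/10000
6 3 109/125
7 7/2 8269/10000
s(2y) = (1/(9079/10000) − 1)/(2) = 921/18158 ≈ 5.0721%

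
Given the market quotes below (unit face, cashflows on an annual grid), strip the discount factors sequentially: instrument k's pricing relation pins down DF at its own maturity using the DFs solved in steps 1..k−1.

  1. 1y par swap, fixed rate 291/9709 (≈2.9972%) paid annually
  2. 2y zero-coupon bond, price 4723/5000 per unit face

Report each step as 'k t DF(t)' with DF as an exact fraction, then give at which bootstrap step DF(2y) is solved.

step 1 [1y] swap r/1=291/9709: DF=(1 − 291/9709·(0))/(1+291/9709) = 9709/10000 ≈ 0.970900
step 2 [2y] zero: DF = P = 4723/5000 ≈ 0.944600

1 1 9709/10000
2 2 4723/5000
DF(2y) is solved at step 2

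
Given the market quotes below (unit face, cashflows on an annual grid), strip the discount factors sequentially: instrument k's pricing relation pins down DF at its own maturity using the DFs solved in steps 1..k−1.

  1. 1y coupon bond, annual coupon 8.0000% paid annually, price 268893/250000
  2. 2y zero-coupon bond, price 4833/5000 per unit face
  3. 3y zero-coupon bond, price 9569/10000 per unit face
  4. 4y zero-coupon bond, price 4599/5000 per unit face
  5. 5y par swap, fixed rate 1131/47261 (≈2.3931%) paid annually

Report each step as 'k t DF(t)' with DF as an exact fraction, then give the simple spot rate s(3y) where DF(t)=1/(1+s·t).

1 1 9959/10000
2 2 4833/5000
3 3 9569/10000
4 4 4599/5000
5 5 8869/10000
s(3y) = (1/(9569/10000) − 1)/(3) = 431/28707 ≈ 1.5014%

step 1 [1y] bond c/1=2/25: DF=(268893/250000 − 2/25·(0))/(1+2/25) = 9959/10000 ≈ 0.995900
step 2 [2y] zero: DF = P = 4833/5000 ≈ 0.966600
step 3 [3y] zero: DF = P = 9569/10000 ≈ 0.956900
step 4 [4y] zero: DF = P = 4599/5000 ≈ 0.919800
step 5 [5y] swap r/1=1131/47261: DF=(1 − 1131/47261·(0.995900+0.966600+0.956900+0.919800))/(1+1131/47261) = 8869/10000 ≈ 0.886900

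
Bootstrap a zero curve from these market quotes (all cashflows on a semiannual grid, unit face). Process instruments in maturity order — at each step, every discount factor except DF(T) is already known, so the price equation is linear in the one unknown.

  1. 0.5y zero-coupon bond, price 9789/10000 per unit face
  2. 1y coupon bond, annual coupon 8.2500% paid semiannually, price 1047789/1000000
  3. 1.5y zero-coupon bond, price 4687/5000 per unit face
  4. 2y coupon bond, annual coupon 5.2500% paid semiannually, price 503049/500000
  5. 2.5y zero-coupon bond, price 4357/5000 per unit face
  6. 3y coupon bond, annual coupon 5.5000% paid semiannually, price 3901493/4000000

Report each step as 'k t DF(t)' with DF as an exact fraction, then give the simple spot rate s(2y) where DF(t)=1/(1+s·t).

1 1/2 9789/10000
2 1 387/400
3 3/2 4687/5000
4 2 4533/5000
5 5/2 4357/5000
6 3 1649/2000
s(2y) = (1/(4533/5000) − 1)/(2) = 467/9066 ≈ 5.1511%

step 1 [0.5y] zero: DF = P = 9789/10000 ≈ 0.978900
step 2 [1y] bond c/2=33/800: DF=(1047789/1000000 − 33/800·(0.978900))/(1+33/800) = 387/400 ≈ 0.967500
step 3 [1.5y] zero: DF = P = 4687/5000 ≈ 0.937400
step 4 [2y] bond c/2=21/800: DF=(503049/500000 − 21/800·(0.978900+0.967500+0.937400))/(1+21/800) = 4533/5000 ≈ 0.906600
step 5 [2.5y] zero: DF = P = 4357/5000 ≈ 0.871400
step 6 [3y] bond c/2=11/400: DF=(3901493/4000000 − 11/400·(0.978900+0.967500+0.937400+0.906600+0.871400))/(1+11/400) = 1649/2000 ≈ 0.824500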